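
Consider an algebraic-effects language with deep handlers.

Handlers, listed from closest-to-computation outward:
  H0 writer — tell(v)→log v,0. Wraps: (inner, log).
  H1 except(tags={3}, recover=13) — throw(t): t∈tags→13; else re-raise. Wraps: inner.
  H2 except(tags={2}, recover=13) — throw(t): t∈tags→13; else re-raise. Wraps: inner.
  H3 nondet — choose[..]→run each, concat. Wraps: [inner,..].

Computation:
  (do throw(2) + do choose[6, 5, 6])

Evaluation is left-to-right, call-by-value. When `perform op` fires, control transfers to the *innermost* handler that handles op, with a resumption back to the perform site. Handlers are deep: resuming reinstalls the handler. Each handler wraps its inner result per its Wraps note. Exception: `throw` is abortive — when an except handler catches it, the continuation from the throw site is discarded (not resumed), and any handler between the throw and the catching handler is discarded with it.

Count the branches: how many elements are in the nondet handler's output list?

Evaluation trace:
throw(2) @ H1 re-raised
throw(2) @ H2 caught ⇒ 13
H3 returns [13]
= [13]

Answer: 1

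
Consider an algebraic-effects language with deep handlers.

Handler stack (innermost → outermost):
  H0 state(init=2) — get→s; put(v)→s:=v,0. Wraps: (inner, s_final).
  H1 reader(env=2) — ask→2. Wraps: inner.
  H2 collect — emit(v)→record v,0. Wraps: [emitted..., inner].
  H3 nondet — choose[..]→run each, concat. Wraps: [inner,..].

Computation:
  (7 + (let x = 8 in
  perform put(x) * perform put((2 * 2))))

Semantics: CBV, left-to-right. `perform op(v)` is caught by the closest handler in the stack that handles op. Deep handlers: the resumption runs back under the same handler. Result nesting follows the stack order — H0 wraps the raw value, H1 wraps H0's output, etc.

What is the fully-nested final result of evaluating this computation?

Working:
put(8) @ H0 ⇒ s:=8
put(4) @ H0 ⇒ s:=4
H0 returns (7, 4)
H1 returns (7, 4)
H2 returns [(7, 4)]
H3 returns [[(7, 4)]]
= [[(7, 4)]]

Answer: [[(7, 4)]]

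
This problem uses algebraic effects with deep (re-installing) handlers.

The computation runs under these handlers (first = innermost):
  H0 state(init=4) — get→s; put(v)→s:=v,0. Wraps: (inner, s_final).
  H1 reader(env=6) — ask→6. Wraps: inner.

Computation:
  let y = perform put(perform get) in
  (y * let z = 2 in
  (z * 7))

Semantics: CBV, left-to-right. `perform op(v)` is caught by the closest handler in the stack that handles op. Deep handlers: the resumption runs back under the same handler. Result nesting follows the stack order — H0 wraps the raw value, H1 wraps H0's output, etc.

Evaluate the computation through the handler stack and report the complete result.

Evaluation trace:
get @ H0 ⇒ 4
put(4) @ H0 ⇒ s:=4
H0 returns (0, 4)
H1 returns (0, 4)
= (0, 4)

Answer: (0, 4)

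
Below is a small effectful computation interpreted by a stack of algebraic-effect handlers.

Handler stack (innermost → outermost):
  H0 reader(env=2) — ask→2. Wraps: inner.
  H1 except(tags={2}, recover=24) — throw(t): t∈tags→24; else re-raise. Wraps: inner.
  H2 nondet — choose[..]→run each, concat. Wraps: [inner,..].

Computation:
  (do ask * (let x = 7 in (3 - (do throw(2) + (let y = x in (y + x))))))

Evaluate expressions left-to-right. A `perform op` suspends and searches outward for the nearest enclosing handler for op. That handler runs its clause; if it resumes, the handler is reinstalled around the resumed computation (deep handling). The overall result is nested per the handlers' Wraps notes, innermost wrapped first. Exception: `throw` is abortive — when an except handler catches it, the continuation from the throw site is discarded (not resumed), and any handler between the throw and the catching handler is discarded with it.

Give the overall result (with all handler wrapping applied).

Working:
ask @ H0 ⇒ 2
throw(2) @ H1 caught ⇒ 24
H2 returns [24]
= [24]

Answer: [24]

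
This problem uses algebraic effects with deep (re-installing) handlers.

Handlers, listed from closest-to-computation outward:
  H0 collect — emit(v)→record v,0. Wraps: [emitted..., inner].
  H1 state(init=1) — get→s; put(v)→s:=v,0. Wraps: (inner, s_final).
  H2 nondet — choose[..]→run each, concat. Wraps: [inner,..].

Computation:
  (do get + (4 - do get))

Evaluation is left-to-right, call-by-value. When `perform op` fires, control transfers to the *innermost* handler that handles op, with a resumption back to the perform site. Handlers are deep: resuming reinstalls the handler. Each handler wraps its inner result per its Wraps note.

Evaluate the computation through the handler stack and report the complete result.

Step-by-step:
get @ H1 ⇒ 1
get @ H1 ⇒ 1
H0 returns [4]
H1 returns ([4], 1)
H2 returns [([4], 1)]
= [([4], 1)]

Answer: [([4], 1)]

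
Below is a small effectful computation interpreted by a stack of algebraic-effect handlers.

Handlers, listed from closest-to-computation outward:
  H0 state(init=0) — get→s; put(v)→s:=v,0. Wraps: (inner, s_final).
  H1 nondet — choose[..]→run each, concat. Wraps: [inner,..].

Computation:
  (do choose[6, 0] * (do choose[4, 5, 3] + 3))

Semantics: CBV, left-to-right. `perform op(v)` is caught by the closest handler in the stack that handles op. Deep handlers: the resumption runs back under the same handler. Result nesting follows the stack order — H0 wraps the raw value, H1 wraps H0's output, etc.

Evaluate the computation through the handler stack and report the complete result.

Step-by-step:
choose[6, 0] @ H1
  branch[0] choose=6:
    choose[4, 5, 3] @ H1
      branch[0] choose=4:
        H0 returns (42, 0)
        H1 returns [(42, 0)]
      branch[1] choose=5:
        H0 returns (48, 0)
        H1 returns [(48, 0)]
      branch[2] choose=3:
        H0 returns (36, 0)
        H1 returns [(36, 0)]
  branch[1] choose=0:
    choose[4, 5, 3] @ H1
      branch[0] choose=4:
        H0 returns (0, 0)
        H1 returns [(0, 0)]
      branch[1] choose=5:
        H0 returns (0, 0)
        H1 returns [(0, 0)]
      branch[2] choose=3:
        H0 returns (0, 0)
        H1 returns [(0, 0)]
= [(42, 0), (48, 0), (36, 0), (0, 0), (0, 0), (0, 0)]

Answer: [(42, 0), (48, 0), (36, 0), (0, 0), (0, 0), (0, 0)]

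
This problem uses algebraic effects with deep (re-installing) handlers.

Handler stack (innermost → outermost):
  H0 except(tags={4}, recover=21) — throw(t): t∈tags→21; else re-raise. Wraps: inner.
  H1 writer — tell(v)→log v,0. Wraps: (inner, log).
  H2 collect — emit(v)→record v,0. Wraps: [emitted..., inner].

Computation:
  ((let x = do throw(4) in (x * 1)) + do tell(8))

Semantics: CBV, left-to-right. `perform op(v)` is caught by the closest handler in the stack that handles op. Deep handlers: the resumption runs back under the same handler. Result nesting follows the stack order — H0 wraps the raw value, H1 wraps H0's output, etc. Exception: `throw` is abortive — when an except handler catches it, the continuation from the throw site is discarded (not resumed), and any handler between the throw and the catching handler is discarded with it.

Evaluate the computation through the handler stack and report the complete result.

Working:
throw(4) @ H0 caught ⇒ 21
H1 returns (21, ())
H2 returns [(21, ())]
= [(21, ())]

Answer: [(21, ())]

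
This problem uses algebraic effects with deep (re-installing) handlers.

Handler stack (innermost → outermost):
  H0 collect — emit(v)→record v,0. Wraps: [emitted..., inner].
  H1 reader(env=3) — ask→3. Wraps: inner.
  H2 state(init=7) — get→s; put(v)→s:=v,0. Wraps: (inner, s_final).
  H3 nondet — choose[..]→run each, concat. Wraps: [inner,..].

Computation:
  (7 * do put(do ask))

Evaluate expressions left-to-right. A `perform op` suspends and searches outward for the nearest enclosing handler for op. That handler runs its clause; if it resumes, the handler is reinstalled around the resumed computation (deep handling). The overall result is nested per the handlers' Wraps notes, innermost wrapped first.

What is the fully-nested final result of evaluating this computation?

Answer: [([0], 3)]

Working:
ask @ H1 ⇒ 3
put(3) @ H2 ⇒ s:=3
H0 returns [0]
H1 returns [0]
H2 returns ([0], 3)
H3 returns [([0], 3)]
= [([0], 3)]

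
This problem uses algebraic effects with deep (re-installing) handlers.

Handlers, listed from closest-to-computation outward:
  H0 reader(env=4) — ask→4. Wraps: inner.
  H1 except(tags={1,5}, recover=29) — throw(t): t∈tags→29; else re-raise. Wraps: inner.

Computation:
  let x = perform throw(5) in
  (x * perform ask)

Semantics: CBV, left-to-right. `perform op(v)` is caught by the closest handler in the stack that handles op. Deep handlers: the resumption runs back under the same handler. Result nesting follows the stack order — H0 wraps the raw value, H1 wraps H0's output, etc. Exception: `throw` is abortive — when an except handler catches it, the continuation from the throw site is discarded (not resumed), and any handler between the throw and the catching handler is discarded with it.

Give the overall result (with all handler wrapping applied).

Answer: 29

Evaluation trace:
throw(5) @ H1 caught ⇒ 29
= 29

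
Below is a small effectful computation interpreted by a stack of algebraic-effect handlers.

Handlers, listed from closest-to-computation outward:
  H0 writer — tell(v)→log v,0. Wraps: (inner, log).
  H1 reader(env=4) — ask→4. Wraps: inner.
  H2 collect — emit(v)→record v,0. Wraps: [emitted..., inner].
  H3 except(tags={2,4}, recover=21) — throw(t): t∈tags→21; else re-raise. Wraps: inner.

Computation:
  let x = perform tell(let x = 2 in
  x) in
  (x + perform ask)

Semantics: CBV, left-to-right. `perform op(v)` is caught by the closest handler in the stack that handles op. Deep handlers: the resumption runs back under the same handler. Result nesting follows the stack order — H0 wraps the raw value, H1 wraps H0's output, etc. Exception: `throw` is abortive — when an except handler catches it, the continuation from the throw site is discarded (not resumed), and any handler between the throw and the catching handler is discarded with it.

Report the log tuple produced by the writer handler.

Answer: (2)

Step-by-step:
tell(2) @ H0 ⇒ log+=2
ask @ H1 ⇒ 4
H0 returns (4, (2))
H1 returns (4, (2))
H2 returns [(4, (2))]
H3 returns [(4, (2))]
= [(4, (2))]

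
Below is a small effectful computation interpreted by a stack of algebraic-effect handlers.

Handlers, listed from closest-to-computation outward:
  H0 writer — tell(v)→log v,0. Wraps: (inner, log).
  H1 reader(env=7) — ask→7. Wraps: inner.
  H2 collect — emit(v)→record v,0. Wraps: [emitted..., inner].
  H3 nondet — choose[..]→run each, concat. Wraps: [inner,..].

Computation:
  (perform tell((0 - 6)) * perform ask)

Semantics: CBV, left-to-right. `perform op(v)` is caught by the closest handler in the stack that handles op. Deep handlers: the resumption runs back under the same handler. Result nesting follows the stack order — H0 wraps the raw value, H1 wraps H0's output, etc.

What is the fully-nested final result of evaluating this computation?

Step-by-step:
tell(-6) @ H0 ⇒ log+=-6
ask @ H1 ⇒ 7
H0 returns (0, (-6))
H1 returns (0, (-6))
H2 returns [(0, (-6))]
H3 returns [[(0, (-6))]]
= [[(0, (-6))]]

Answer: [[(0, (-6))]]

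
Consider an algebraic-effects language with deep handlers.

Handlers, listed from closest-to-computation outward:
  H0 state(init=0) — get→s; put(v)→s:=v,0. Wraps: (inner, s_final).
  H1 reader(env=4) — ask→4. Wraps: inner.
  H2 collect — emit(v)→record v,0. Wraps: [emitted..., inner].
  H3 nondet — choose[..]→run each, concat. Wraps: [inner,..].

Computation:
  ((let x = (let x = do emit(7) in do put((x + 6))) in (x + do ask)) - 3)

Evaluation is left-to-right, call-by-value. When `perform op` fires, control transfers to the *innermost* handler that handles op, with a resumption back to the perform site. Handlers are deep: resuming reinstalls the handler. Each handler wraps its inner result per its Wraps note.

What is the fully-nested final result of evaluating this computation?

Answer: [[7, (1, 6)]]

Step-by-step:
emit(7) @ H2 ⇒ out+=7
put(6) @ H0 ⇒ s:=6
ask @ H1 ⇒ 4
H0 returns (1, 6)
H1 returns (1, 6)
H2 returns [7, (1, 6)]
H3 returns [[7, (1, 6)]]
= [[7, (1, 6)]]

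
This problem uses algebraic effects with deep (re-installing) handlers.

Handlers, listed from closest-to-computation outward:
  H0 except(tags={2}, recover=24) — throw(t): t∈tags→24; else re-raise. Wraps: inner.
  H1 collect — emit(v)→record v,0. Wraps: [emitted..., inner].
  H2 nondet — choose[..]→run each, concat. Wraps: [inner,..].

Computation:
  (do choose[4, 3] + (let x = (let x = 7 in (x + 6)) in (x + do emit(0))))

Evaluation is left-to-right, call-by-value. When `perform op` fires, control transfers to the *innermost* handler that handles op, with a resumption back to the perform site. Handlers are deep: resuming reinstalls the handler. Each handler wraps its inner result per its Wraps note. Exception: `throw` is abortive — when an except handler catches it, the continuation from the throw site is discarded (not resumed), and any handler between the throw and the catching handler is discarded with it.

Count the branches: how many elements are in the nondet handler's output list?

Step-by-step:
choose[4, 3] @ H2
  branch[0] choose=4:
    emit(0) @ H1 ⇒ out+=0
    H0 returns 17
    H1 returns [0, 17]
    H2 returns [[0, 17]]
  branch[1] choose=3:
    emit(0) @ H1 ⇒ out+=0
    H0 returns 16
    H1 returns [0, 16]
    H2 returns [[0, 16]]
= [[0, 17], [0, 16]]

Answer: 2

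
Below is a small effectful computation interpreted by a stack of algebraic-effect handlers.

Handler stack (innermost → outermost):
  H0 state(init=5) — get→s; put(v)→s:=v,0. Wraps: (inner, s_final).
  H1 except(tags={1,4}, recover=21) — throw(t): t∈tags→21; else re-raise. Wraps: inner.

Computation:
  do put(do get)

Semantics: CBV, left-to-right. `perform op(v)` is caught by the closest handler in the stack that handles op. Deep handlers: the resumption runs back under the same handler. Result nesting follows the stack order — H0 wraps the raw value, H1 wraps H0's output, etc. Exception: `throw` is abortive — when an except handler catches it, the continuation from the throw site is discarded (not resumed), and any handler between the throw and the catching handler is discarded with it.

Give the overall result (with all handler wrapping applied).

Answer: (0, 5)

Working:
get @ H0 ⇒ 5
put(5) @ H0 ⇒ s:=5
H0 returns (0, 5)
H1 returns (0, 5)
= (0, 5)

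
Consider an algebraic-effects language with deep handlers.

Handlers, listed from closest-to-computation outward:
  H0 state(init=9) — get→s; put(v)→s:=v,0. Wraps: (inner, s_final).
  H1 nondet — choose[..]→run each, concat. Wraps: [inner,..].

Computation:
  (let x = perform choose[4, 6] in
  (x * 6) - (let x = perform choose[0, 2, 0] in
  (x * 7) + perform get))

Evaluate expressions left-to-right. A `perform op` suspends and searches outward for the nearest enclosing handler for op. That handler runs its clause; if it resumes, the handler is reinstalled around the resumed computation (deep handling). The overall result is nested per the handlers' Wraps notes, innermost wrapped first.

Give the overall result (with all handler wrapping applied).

Answer: [(15, 9), (1, 9), (15, 9), (27, 9), (13, 9), (27, 9)]

Evaluation trace:
choose[4, 6] @ H1
  branch[0] choose=4:
    choose[0, 2, 0] @ H1
      branch[0] choose=0:
        get @ H0 ⇒ 9
        H0 returns (15, 9)
        H1 returns [(15, 9)]
      branch[1] choose=2:
        get @ H0 ⇒ 9
        H0 returns (1, 9)
        H1 returns [(1, 9)]
      branch[2] choose=0:
        get @ H0 ⇒ 9
        H0 returns (15, 9)
        H1 returns [(15, 9)]
  branch[1] choose=6:
    choose[0, 2, 0] @ H1
      branch[0] choose=0:
        get @ H0 ⇒ 9
        H0 returns (27, 9)
        H1 returns [(27, 9)]
      branch[1] choose=2:
        get @ H0 ⇒ 9
        H0 returns (13, 9)
        H1 returns [(13, 9)]
      branch[2] choose=0:
        get @ H0 ⇒ 9
        H0 returns (27, 9)
        H1 returns [(27, 9)]
= [(15, 9), (1, 9), (15, 9), (27, 9), (13, 9), (27, 9)]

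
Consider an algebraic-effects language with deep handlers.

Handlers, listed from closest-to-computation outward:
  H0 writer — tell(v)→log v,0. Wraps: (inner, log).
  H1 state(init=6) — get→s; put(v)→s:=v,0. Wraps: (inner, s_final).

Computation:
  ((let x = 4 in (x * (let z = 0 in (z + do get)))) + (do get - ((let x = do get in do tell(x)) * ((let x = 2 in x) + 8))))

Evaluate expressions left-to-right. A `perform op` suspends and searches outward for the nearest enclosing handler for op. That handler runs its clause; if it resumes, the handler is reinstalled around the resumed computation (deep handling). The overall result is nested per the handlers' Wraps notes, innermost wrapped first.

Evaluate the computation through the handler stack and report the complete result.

Answer: ((30, (6)), 6)

Evaluation trace:
get @ H1 ⇒ 6
get @ H1 ⇒ 6
get @ H1 ⇒ 6
tell(6) @ H0 ⇒ log+=6
H0 returns (30, (6))
H1 returns ((30, (6)), 6)
= ((30, (6)), 6)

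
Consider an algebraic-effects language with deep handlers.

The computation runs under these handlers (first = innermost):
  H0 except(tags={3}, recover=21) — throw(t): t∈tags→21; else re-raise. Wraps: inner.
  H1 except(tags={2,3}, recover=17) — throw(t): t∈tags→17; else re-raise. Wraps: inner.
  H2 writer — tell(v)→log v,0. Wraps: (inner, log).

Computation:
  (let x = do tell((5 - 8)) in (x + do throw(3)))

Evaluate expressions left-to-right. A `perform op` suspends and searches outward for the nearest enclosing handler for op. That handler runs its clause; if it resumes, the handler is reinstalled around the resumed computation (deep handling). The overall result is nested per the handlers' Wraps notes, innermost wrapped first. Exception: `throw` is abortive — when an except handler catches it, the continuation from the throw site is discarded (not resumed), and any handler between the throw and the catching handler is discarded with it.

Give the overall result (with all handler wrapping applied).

Answer: (21, (-3))

Evaluation trace:
tell(-3) @ H2 ⇒ log+=-3
throw(3) @ H0 caught ⇒ 21
H1 returns 21
H2 returns (21, (-3))
= (21, (-3))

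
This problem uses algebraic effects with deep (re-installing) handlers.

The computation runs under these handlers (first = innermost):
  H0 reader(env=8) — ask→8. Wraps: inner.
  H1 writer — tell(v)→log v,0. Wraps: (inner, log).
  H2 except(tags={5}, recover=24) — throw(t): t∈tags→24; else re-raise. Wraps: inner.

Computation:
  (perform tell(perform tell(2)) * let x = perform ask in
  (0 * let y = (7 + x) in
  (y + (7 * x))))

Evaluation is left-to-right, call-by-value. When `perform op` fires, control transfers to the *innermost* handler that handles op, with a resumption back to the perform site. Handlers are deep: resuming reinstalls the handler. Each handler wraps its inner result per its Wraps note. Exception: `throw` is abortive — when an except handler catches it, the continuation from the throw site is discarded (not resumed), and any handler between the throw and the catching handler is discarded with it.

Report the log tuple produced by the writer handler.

Working:
tell(2) @ H1 ⇒ log+=2
tell(0) @ H1 ⇒ log+=0
ask @ H0 ⇒ 8
H0 returns 0
H1 returns (0, (2, 0))
H2 returns (0, (2, 0))
= (0, (2, 0))

Answer: (2, 0)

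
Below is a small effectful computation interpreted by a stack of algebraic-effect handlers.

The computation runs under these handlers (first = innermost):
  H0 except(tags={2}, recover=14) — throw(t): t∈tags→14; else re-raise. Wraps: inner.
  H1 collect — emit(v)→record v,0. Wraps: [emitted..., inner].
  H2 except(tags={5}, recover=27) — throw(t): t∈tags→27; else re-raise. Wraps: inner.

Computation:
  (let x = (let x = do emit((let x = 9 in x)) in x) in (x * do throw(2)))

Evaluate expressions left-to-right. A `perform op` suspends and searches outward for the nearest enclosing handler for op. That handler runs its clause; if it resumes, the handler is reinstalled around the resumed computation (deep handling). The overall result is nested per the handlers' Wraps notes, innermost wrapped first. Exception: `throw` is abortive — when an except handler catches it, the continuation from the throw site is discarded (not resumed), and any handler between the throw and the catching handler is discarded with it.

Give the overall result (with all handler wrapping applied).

Answer: [9, 14]

Working:
emit(9) @ H1 ⇒ out+=9
throw(2) @ H0 caught ⇒ 14
H1 returns [9, 14]
H2 returns [9, 14]
= [9, 14]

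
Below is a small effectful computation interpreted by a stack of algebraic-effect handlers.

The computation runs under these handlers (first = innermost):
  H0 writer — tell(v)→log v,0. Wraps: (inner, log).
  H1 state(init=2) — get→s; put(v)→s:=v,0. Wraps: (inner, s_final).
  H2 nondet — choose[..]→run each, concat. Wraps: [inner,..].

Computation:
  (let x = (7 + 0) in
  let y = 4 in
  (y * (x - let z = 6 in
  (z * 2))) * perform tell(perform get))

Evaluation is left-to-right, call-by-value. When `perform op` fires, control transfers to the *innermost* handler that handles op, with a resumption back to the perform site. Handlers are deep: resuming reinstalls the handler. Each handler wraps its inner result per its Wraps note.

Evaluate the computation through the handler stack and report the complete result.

Step-by-step:
get @ H1 ⇒ 2
tell(2) @ H0 ⇒ log+=2
H0 returns (0, (2))
H1 returns ((0, (2)), 2)
H2 returns [((0, (2)), 2)]
= [((0, (2)), 2)]

Answer: [((0, (2)), 2)]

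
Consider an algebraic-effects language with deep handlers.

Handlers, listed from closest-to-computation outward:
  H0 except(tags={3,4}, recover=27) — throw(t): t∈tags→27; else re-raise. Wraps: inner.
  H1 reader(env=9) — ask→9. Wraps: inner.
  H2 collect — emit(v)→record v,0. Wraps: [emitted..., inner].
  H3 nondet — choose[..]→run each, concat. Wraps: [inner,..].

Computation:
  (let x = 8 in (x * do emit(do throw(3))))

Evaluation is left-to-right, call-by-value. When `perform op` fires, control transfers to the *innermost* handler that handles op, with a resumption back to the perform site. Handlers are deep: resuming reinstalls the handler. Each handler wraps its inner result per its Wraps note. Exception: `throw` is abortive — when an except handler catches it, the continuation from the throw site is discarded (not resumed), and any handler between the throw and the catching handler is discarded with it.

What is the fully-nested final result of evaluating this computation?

Answer: [[27]]

Step-by-step:
throw(3) @ H0 caught ⇒ 27
H1 returns 27
H2 returns [27]
H3 returns [[27]]
= [[27]]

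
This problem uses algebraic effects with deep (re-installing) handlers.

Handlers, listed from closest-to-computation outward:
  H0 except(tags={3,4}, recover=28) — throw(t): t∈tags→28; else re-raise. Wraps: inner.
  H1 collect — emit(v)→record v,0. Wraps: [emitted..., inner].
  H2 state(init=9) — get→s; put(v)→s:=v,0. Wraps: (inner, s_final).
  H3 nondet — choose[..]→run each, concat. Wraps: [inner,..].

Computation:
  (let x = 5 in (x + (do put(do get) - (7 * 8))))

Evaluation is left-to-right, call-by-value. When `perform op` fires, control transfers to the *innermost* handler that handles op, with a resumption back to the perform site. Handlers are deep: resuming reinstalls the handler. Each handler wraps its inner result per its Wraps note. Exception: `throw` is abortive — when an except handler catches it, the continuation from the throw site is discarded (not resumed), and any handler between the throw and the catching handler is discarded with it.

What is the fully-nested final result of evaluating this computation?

Answer: [([-51], 9)]

Evaluation trace:
get @ H2 ⇒ 9
put(9) @ H2 ⇒ s:=9
H0 returns -51
H1 returns [-51]
H2 returns ([-51], 9)
H3 returns [([-51], 9)]
= [([-51], 9)]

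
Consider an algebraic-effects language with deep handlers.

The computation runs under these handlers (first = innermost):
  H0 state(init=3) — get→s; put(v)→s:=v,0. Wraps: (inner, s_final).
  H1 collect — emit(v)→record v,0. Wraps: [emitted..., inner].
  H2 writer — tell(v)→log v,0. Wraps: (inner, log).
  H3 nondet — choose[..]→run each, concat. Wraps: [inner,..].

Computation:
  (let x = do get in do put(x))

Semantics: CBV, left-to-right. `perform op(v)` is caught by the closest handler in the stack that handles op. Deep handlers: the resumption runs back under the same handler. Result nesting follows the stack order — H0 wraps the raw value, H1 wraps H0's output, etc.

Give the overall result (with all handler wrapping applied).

Working:
get @ H0 ⇒ 3
put(3) @ H0 ⇒ s:=3
H0 returns (0, 3)
H1 returns [(0, 3)]
H2 returns ([(0, 3)], ())
H3 returns [([(0, 3)], ())]
= [([(0, 3)], ())]

Answer: [([(0, 3)], ())]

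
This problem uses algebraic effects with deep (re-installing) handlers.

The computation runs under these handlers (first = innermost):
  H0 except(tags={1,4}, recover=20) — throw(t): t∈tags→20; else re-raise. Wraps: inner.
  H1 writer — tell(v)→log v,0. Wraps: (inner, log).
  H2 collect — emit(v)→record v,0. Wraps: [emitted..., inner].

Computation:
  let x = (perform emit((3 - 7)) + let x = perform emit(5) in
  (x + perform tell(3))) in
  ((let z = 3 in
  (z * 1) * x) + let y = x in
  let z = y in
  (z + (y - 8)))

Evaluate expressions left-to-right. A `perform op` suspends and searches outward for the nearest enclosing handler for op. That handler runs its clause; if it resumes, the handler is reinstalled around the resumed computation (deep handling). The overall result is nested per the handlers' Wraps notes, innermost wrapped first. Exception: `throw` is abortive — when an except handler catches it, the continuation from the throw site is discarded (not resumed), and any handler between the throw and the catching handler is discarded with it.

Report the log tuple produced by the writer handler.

Answer: (3)

Evaluation trace:
emit(-4) @ H2 ⇒ out+=-4
emit(5) @ H2 ⇒ out+=5
tell(3) @ H1 ⇒ log+=3
H0 returns -8
H1 returns (-8, (3))
H2 returns [-4, 5, (-8, (3))]
= [-4, 5, (-8, (3))]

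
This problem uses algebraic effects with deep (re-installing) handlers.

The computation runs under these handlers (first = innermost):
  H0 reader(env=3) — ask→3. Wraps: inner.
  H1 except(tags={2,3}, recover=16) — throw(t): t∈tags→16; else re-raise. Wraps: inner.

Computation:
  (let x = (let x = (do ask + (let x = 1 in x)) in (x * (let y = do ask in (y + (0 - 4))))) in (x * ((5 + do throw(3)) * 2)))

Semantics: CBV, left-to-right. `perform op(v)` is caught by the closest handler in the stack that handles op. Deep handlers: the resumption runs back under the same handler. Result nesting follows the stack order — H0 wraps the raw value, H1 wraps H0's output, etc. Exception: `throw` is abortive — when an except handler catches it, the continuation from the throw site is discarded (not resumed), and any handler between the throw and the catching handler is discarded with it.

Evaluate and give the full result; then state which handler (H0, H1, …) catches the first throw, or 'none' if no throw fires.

Answer: 16 ; first throw caught by: H1

Evaluation trace:
ask @ H0 ⇒ 3
ask @ H0 ⇒ 3
throw(3) @ H1 caught ⇒ 16
= 16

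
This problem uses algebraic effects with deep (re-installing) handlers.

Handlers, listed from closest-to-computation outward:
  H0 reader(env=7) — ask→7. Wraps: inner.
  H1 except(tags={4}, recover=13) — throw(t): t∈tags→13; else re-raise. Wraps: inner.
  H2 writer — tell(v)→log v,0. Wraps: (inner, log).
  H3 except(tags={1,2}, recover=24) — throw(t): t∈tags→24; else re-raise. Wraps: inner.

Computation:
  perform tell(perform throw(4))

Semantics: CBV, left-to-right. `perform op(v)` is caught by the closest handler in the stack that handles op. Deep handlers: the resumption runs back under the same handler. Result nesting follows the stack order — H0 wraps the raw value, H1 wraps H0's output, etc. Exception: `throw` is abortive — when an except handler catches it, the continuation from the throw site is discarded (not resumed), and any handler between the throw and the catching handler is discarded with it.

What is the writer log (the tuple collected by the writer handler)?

Step-by-step:
throw(4) @ H1 caught ⇒ 13
H2 returns (13, ())
H3 returns (13, ())
= (13, ())

Answer: ()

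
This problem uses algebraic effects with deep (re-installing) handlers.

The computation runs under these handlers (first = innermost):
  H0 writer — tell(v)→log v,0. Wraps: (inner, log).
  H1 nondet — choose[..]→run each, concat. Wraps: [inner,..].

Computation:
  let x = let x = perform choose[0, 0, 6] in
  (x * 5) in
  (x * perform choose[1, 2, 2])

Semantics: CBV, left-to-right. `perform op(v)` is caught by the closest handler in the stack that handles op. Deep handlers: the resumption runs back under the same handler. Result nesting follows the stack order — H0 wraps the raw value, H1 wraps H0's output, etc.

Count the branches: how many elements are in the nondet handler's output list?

Working:
choose[0, 0, 6] @ H1
  branch[0] choose=0:
    choose[1, 2, 2] @ H1
      branch[0] choose=1:
        H0 returns (0, ())
        H1 returns [(0, ())]
      branch[1] choose=2:
        H0 returns (0, ())
        H1 returns [(0, ())]
      branch[2] choose=2:
        H0 returns (0, ())
        H1 returns [(0, ())]
  branch[1] choose=0:
    choose[1, 2, 2] @ H1
      branch[0] choose=1:
        H0 returns (0, ())
        H1 returns [(0, ())]
      branch[1] choose=2:
        H0 returns (0, ())
        H1 returns [(0, ())]
      branch[2] choose=2:
        H0 returns (0, ())
        H1 returns [(0, ())]
  branch[2] choose=6:
    choose[1, 2, 2] @ H1
      branch[0] choose=1:
        H0 returns (30, ())
        H1 returns [(30, ())]
      branch[1] choose=2:
        H0 returns (60, ())
        H1 returns [(60, ())]
      branch[2] choose=2:
        H0 returns (60, ())
        H1 returns [(60, ())]
= [(0, ()), (0, ()), (0, ()), (0, ()), (0, ()), (0, ()), (30, ()), (60, ()), (60, ())]

Answer: 9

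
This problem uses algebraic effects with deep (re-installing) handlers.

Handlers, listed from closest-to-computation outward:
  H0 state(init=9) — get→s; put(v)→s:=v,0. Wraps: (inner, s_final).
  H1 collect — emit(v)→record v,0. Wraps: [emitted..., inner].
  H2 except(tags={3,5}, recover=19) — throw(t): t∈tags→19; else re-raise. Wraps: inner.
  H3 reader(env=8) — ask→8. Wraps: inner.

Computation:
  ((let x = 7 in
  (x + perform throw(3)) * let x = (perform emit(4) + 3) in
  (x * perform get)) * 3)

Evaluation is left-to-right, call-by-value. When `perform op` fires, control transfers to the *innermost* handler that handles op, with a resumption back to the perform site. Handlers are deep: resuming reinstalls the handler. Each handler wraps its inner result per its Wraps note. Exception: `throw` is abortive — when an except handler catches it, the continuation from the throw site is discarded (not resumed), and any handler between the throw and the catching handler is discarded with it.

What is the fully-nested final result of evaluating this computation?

Working:
throw(3) @ H2 caught ⇒ 19
H3 returns 19
= 19

Answer: 19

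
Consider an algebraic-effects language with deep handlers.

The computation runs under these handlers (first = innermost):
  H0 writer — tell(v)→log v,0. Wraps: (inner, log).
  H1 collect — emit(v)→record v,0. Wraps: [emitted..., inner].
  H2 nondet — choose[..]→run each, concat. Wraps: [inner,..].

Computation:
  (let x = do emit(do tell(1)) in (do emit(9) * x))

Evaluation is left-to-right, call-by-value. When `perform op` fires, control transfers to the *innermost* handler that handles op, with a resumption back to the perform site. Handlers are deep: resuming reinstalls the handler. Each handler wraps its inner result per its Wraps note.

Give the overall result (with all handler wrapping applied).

Answer: [[0, 9, (0, (1))]]

Working:
tell(1) @ H0 ⇒ log+=1
emit(0) @ H1 ⇒ out+=0
emit(9) @ H1 ⇒ out+=9
H0 returns (0, (1))
H1 returns [0, 9, (0, (1))]
H2 returns [[0, 9, (0, (1))]]
= [[0, 9, (0, (1))]]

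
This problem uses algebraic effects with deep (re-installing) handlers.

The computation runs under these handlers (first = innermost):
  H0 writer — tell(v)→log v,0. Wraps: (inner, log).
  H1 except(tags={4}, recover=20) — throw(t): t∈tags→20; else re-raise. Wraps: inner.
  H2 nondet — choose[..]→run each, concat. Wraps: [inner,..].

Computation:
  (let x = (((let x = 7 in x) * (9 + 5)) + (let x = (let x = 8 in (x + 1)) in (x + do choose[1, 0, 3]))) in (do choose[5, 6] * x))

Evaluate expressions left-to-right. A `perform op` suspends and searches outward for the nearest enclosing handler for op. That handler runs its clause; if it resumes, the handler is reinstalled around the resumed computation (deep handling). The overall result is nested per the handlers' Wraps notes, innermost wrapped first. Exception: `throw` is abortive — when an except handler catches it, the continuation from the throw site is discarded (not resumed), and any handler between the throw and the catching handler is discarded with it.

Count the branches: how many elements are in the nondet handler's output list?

Step-by-step:
choose[1, 0, 3] @ H2
  branch[0] choose=1:
    choose[5, 6] @ H2
      branch[0] choose=5:
        H0 returns (540, ())
        H1 returns (540, ())
        H2 returns [(540, ())]
      branch[1] choose=6:
        H0 returns (648, ())
        H1 returns (648, ())
        H2 returns [(648, ())]
  branch[1] choose=0:
    choose[5, 6] @ H2
      branch[0] choose=5:
        H0 returns (535, ())
        H1 returns (535, ())
        H2 returns [(535, ())]
      branch[1] choose=6:
        H0 returns (642, ())
        H1 returns (642, ())
        H2 returns [(642, ())]
  branch[2] choose=3:
    choose[5, 6] @ H2
      branch[0] choose=5:
        H0 returns (550, ())
        H1 returns (550, ())
        H2 returns [(550, ())]
      branch[1] choose=6:
        H0 returns (660, ())
        H1 returns (660, ())
        H2 returns [(660, ())]
= [(540, ()), (648, ()), (535, ()), (642, ()), (550, ()), (660, ())]

Answer: 6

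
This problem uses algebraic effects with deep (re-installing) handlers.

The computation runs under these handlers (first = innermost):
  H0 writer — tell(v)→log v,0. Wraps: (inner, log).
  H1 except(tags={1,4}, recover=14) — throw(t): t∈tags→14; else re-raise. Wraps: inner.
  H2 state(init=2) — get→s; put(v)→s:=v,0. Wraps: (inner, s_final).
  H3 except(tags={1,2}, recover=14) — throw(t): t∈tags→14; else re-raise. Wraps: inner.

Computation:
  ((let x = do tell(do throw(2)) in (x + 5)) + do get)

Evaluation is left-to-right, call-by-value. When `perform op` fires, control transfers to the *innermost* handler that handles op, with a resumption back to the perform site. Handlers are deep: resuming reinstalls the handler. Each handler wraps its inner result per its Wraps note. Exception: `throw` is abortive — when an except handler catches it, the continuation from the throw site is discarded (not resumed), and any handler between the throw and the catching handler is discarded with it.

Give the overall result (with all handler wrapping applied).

Evaluation trace:
throw(2) @ H1 re-raised
throw(2) @ H3 caught ⇒ 14
= 14

Answer: 14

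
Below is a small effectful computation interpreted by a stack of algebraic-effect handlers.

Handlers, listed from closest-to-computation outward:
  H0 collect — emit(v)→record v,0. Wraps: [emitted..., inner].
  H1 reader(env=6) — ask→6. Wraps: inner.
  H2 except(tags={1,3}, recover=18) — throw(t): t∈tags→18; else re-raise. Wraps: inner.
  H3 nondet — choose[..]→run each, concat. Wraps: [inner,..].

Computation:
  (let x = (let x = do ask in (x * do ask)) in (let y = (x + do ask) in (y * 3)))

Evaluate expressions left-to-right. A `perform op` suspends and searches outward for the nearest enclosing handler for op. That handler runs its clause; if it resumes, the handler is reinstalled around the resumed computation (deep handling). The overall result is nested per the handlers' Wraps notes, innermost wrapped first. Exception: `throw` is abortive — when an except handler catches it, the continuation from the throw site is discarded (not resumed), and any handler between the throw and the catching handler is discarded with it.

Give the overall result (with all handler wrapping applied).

Answer: [[126]]

Evaluation trace:
ask @ H1 ⇒ 6
ask @ H1 ⇒ 6
ask @ H1 ⇒ 6
H0 returns [126]
H1 returns [126]
H2 returns [126]
H3 returns [[126]]
= [[126]]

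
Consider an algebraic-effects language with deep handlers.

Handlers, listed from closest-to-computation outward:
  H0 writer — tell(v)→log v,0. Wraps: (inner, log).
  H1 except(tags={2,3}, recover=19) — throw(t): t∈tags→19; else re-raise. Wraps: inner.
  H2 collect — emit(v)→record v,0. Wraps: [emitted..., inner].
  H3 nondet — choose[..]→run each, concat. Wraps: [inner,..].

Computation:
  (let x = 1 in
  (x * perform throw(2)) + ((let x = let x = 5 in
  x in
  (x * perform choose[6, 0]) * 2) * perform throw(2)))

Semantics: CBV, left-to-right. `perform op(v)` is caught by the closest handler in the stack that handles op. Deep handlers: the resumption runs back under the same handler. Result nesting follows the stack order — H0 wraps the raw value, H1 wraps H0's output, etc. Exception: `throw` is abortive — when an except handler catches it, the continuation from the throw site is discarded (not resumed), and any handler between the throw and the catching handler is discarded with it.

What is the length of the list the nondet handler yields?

Step-by-step:
throw(2) @ H1 caught ⇒ 19
H2 returns [19]
H3 returns [[19]]
= [[19]]

Answer: 1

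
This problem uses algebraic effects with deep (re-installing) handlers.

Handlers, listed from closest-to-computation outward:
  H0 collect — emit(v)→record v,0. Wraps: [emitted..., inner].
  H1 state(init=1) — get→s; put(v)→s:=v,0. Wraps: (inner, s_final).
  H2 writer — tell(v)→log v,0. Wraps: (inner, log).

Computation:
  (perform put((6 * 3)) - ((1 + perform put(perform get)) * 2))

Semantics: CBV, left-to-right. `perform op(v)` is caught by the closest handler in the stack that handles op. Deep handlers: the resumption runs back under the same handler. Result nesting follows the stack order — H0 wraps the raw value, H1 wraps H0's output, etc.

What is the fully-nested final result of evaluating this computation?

Step-by-step:
put(18) @ H1 ⇒ s:=18
get @ H1 ⇒ 18
put(18) @ H1 ⇒ s:=18
H0 returns [-2]
H1 returns ([-2], 18)
H2 returns (([-2], 18), ())
= (([-2], 18), ())

Answer: (([-2], 18), ())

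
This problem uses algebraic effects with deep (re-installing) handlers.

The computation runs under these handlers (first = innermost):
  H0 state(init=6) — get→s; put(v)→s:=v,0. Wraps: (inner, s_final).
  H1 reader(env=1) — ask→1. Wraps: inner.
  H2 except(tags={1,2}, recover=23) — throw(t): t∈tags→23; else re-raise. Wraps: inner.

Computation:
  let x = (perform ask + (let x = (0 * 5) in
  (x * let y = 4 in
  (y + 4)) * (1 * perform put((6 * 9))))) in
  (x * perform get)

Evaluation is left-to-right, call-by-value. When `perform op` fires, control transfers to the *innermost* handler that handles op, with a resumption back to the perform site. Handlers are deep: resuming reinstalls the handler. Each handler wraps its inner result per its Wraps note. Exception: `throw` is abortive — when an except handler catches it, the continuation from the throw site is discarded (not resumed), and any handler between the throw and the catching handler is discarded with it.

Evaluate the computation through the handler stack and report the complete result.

Answer: (54, 54)

Evaluation trace:
ask @ H1 ⇒ 1
put(54) @ H0 ⇒ s:=54
get @ H0 ⇒ 54
H0 returns (54, 54)
H1 returns (54, 54)
H2 returns (54, 54)
= (54, 54)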